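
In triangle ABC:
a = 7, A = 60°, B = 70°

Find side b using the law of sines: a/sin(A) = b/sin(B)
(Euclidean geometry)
b = a·sin(B)/sin(A) = 7·sin(70°)/sin(60°)
b = 7·0.939693/0.866025 = 7.595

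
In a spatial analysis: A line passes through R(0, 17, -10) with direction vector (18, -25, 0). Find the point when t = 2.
P(2) = (0 + 18(2), 17 + (-25)(2), -10 + 0(2)) = (36, -33, -10)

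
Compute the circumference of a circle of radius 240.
Circumference = 2 * pi * r
Circumference = 2 * pi * 240
Circumference = 1507.96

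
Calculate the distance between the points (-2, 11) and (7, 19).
Using the distance formula: d = sqrt((x₂-x₁)² + (y₂-y₁)²)
dx = 7 - (-2) = 9
dy = 19 - 11 = 8
d = sqrt(9² + 8²) = sqrt(81 + 64) = sqrt(145) = 12.04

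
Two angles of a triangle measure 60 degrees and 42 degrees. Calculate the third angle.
Sum of angles in a triangle = 180 degrees
Third angle = 180 - 60 - 42
Third angle = 78 degrees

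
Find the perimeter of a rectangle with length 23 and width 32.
Perimeter = 2 * (length + width)
Perimeter = 2 * (23 + 32)
Perimeter = 2 * 55
Perimeter = 110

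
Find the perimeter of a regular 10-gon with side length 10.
Perimeter = number of sides * side length
Perimeter = 10 * 10
Perimeter = 100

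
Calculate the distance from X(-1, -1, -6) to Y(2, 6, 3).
d = √[(3)² + (7)² + (9)²] = √139 = 11.79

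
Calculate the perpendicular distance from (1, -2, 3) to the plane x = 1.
d = |1(1) + 0(-2) + 0(3) - (1)| / √(1² + 0² + 0²) = 0/√1 = 0.0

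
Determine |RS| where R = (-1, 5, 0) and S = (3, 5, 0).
d = √[(4)² + (0)² + (0)²] = √16 = 4.0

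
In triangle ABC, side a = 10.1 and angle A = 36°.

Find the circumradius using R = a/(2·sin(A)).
R = a/(2·sin(A)) = 10.1/(2·sin(36°))
R = 10.1/(2·0.587785) = 10.1/1.175571 = 8.592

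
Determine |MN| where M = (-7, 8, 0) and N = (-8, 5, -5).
d = √[(-1)² + (-3)² + (-5)²] = √35 = 5.916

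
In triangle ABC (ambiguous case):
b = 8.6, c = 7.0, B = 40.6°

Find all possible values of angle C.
sin(C)/c = sin(B)/b  →  sin(C) = c·sin(B)/b = 7.0·sin(40.6°)/8.6 = 0.529700
C₁ = arcsin(0.529700) = 31.99°,  C₂ = 180° - C₁ = 148.01°
Check C₂: A = 180° - 40.6° - 148.01° = -8.61° ≤ 0, rejected
C = 31.99° (one solution)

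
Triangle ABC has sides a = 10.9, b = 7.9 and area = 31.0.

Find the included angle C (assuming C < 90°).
Area = ½ab·sin(C)  →  sin(C) = 2·Area/(ab)
sin(C) = 2·31.0/(10.9·7.9) = 0.720009
C = arcsin(0.720009) = 46.06°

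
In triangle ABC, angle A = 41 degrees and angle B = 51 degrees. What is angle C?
Sum of angles in a triangle = 180 degrees
Third angle = 180 - 41 - 51
Third angle = 88 degrees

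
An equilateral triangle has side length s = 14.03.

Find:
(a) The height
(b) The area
(a) Height h = s·√3/2 = 14.03·√3/2 = 12.15
(b) Area = (√3/4)·s² = (√3/4)·14.03² = (√3/4)·196.841 = 85.23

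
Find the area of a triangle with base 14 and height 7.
Area = (1/2) * base * height
Area = (1/2) * 14 * 7
Area = 49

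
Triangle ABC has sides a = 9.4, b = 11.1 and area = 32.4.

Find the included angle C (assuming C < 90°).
Area = ½ab·sin(C)  →  sin(C) = 2·Area/(ab)
sin(C) = 2·32.4/(9.4·11.1) = 0.621047
C = arcsin(0.621047) = 38.39°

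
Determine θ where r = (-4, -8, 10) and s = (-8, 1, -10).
r·s = -76, |r|² = 180, |s|² = 165
cos θ = -76/√29700 ≈ -0.441
θ ≈ 116.2°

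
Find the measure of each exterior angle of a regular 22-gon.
Exterior angle of a regular n-gon = 360/n
Exterior angle = 360/22
Exterior angle = 16.36 degrees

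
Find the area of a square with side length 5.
Area = s²
Area = 5²
Area = 25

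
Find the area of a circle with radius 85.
Area = pi * r²
Area = pi * 85²
Area = pi * 7225
Area = 22698.01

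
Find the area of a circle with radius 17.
Area = pi * r²
Area = pi * 17²
Area = pi * 289
Area = 907.92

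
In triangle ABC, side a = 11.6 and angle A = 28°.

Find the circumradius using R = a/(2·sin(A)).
R = a/(2·sin(A)) = 11.6/(2·sin(28°))
R = 11.6/(2·0.469472) = 11.6/0.938943 = 12.35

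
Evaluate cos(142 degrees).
cos(142 degrees) = -0.788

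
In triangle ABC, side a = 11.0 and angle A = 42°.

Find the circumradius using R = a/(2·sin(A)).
R = a/(2·sin(A)) = 11.0/(2·sin(42°))
R = 11.0/(2·0.669131) = 11.0/1.338261 = 8.22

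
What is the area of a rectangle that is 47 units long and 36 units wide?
Area = length * width
Area = 47 * 36
Area = 1692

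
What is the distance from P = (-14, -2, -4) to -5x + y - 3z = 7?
d = |(-5)(-14) + 1(-2) + (-3)(-4) - (7)| / √((-5)² + 1² + (-3)²) = 73/√35 = 12.34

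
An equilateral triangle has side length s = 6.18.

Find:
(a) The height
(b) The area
(a) Height h = s·√3/2 = 6.18·√3/2 = 5.352
(b) Area = (√3/4)·s² = (√3/4)·6.18² = (√3/4)·38.1924 = 16.54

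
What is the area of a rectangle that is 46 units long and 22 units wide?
Area = length * width
Area = 46 * 22
Area = 1012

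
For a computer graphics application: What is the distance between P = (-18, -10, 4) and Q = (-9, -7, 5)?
d = √[(9)² + (3)² + (1)²] = √91 = 9.539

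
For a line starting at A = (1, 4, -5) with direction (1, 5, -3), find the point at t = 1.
P(1) = (1 + 1(1), 4 + 5(1), -5 + (-3)(1)) = (2, 9, -8)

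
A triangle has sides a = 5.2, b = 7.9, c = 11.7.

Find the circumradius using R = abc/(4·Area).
s = (a+b+c)/2 = 12.4
Area = √(s(s-a)(s-b)(s-c)) = √(12.4·7.2·4.5·0.7) = 16.77
R = abc/(4·Area) = (5.2·7.9·11.7)/(4·16.77) = 480.636/67.08 = 7.165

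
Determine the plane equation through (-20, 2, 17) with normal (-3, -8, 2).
d = n·P = (-3)(-20) + (-8)(2) + (2)(17) = 78
Plane: -3x - 8y + 2z = 78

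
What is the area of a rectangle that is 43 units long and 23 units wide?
Area = length * width
Area = 43 * 23
Area = 989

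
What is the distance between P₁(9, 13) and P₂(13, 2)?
Using the distance formula: d = sqrt((x₂-x₁)² + (y₂-y₁)²)
dx = 13 - 9 = 4
dy = 2 - 13 = -11
d = sqrt(4² + (-11)²) = sqrt(16 + 121) = sqrt(137) = 11.70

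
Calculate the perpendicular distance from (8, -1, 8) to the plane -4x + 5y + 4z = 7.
d = |(-4)(8) + 5(-1) + 4(8) - (7)| / √((-4)² + 5² + 4²) = 12/√57 = 1.589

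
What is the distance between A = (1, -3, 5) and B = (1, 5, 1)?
d = √[(0)² + (8)² + (-4)²] = √80 = 8.944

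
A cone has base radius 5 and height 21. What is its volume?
Volume = (1/3) * pi * r² * h
Volume = (1/3) * pi * 5² * 21
Volume = (1/3) * pi * 25 * 21
Volume = (1/3) * pi * 525
Volume = 549.78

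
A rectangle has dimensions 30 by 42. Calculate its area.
Area = length * width
Area = 30 * 42
Area = 1260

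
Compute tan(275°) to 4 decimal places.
tan(275 degrees) = -11.4301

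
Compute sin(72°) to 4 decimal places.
sin(72 degrees) = 0.9511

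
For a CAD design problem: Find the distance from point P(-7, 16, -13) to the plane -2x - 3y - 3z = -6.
d = |(-2)(-7) + (-3)(16) + (-3)(-13) - (-6)| / √((-2)² + (-3)² + (-3)²) = 11/√22 = 2.345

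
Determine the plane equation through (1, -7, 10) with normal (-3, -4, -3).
d = n·P = (-3)(1) + (-4)(-7) + (-3)(10) = -5
Plane: -3x - 4y - 3z = -5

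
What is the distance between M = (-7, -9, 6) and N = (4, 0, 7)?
d = √[(11)² + (9)² + (1)²] = √203 = 14.25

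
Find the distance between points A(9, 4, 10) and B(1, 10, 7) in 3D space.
d = √[(-8)² + (6)² + (-3)²] = √109 = 10.44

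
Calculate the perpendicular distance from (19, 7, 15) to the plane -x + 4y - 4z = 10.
d = |(-1)(19) + 4(7) + (-4)(15) - (10)| / √((-1)² + 4² + (-4)²) = 61/√33 = 10.62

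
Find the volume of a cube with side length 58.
Volume = s³
Volume = 58³
Volume = 195112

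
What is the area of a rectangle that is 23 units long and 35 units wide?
Area = length * width
Area = 23 * 35
Area = 805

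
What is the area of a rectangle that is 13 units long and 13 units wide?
Area = length * width
Area = 13 * 13
Area = 169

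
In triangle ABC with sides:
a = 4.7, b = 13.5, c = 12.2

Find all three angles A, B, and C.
By the law of cosines:
cos(A) = (b² + c² - a²)/(2bc) = 0.938069  →  A = 20.27°
cos(B) = (a² + c² - b²)/(2ac) = -0.098709  →  B = 95.66°
cos(C) = (a² + b² - c²)/(2ab) = 0.437352  →  C = 64.06°
Check: A + B + C = 180.0° ✓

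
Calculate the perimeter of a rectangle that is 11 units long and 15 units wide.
Perimeter = 2 * (length + width)
Perimeter = 2 * (11 + 15)
Perimeter = 2 * 26
Perimeter = 52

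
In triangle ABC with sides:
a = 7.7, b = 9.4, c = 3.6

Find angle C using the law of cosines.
cos(C) = (a² + b² - c²)/(2ab)
cos(C) = (7.7² + 9.4² - 3.6²)/(2·7.7·9.4) = 134.69/144.76 = 0.930437
C = arccos(0.930437) = 21.5°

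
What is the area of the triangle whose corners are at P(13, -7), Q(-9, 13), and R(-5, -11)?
Using the coordinate formula: Area = (1/2)|x₁(y₂-y₃) + x₂(y₃-y₁) + x₃(y₁-y₂)|
Area = (1/2)|13(13-(-11)) + (-9)((-11)-(-7)) + (-5)((-7)-13)|
Area = (1/2)|13*24 + (-9)*(-4) + (-5)*(-20)|
Area = (1/2)|312 + 36 + 100|
Area = (1/2)*448 = 224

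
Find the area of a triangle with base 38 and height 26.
Area = (1/2) * base * height
Area = (1/2) * 38 * 26
Area = 494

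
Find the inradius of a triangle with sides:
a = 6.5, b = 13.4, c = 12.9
s = (a+b+c)/2 = (6.5+13.4+12.9)/2 = 16.4
Area = √(s(s-a)(s-b)(s-c)) = √(16.4·9.9·3·3.5) = 41.289
r = Area/s = 41.289/16.4 = 2.518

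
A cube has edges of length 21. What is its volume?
Volume = s³
Volume = 21³
Volume = 9261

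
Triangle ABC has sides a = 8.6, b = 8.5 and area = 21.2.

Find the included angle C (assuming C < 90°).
Area = ½ab·sin(C)  →  sin(C) = 2·Area/(ab)
sin(C) = 2·21.2/(8.6·8.5) = 0.580027
C = arcsin(0.580027) = 35.45°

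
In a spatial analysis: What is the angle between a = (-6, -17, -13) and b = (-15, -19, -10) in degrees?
a·b = 543, |a|² = 494, |b|² = 686
cos θ = 543/√338884 ≈ 0.9328
θ ≈ 21.13°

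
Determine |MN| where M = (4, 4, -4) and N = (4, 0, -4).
d = √[(0)² + (-4)² + (0)²] = √16 = 4.0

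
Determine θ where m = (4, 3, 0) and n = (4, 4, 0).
m·n = 28, |m|² = 25, |n|² = 32
cos θ = 28/√800 ≈ 0.9899
θ ≈ 8.13°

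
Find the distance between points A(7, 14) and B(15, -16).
Using the distance formula: d = sqrt((x₂-x₁)² + (y₂-y₁)²)
dx = 15 - 7 = 8
dy = (-16) - 14 = -30
d = sqrt(8² + (-30)²) = sqrt(64 + 900) = sqrt(964) = 31.05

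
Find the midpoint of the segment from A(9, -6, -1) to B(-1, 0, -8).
Midpoint = ((9-1)/2, (-6+0)/2, (-1-8)/2) = (4, -3, -4.5)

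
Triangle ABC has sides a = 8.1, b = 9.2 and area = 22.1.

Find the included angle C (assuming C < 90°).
Area = ½ab·sin(C)  →  sin(C) = 2·Area/(ab)
sin(C) = 2·22.1/(8.1·9.2) = 0.593129
C = arcsin(0.593129) = 36.38°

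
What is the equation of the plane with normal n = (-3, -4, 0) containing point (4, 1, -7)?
d = n·P = (-3)(4) + (-4)(1) + (0)(-7) = -16
Plane: -3x - 4y = -16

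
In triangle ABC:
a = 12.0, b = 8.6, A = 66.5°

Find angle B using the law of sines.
sin(B)/b = sin(A)/a
sin(B) = b·sin(A)/a = 8.6·sin(66.5°)/12.0 = 0.657226
B = arcsin(0.657226) = 41.09°  (b ≤ a, so B ≤ A and the acute solution is unique)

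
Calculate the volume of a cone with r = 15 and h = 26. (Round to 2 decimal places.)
Volume = (1/3) * pi * r² * h
Volume = (1/3) * pi * 15² * 26
Volume = (1/3) * pi * 225 * 26
Volume = (1/3) * pi * 5850
Volume = 6126.11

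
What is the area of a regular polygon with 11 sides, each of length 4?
For a regular 11-gon with side length s = 4:
Apothem a = s / (2*tan(pi/11)) = 4 / (2*tan(pi/11)) ≈ 6.8114
Perimeter P = 11 * 4 = 44
Area = (1/2) * P * a = (1/2) * 44 * 6.8114 = 149.85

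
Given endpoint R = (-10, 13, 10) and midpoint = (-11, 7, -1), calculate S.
S = (2×(-11) - (-10), 2×7 - 13, 2×(-1) - 10) = (-12, 1, -12)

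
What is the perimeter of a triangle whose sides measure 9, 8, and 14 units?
Perimeter = sum of all sides
Perimeter = 9 + 8 + 14
Perimeter = 31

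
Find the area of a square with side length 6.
Area = s²
Area = 6²
Area = 36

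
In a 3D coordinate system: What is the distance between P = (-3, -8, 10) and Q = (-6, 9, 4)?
d = √[(-3)² + (17)² + (-6)²] = √334 = 18.28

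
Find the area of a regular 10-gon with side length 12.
For a regular 10-gon with side length s = 12:
Apothem a = s / (2*tan(pi/10)) = 12 / (2*tan(pi/10)) ≈ 18.4661
Perimeter P = 10 * 12 = 120
Area = (1/2) * P * a = (1/2) * 120 * 18.4661 = 1107.97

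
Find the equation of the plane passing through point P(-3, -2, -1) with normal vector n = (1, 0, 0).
d = n·P = (1)(-3) + (0)(-2) + (0)(-1) = -3
Plane: x = -3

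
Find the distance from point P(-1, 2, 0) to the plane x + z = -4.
d = |1(-1) + 0(2) + 1(0) - (-4)| / √(1² + 0² + 1²) = 3/√2 = 2.121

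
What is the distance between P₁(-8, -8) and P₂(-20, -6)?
Using the distance formula: d = sqrt((x₂-x₁)² + (y₂-y₁)²)
dx = (-20) - (-8) = -12
dy = (-6) - (-8) = 2
d = sqrt((-12)² + 2²) = sqrt(144 + 4) = sqrt(148) = 12.17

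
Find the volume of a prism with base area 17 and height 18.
Volume = base area * height
Volume = 17 * 18
Volume = 306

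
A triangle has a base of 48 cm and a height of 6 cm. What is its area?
Area = (1/2) * base * height
Area = (1/2) * 48 * 6
Area = 144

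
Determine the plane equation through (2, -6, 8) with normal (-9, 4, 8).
d = n·P = (-9)(2) + (4)(-6) + (8)(8) = 22
Plane: -9x + 4y + 8z = 22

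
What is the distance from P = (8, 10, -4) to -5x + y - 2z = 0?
d = |(-5)(8) + 1(10) + (-2)(-4) - (0)| / √((-5)² + 1² + (-2)²) = 22/√30 = 4.017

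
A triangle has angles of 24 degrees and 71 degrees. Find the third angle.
Sum of angles in a triangle = 180 degrees
Third angle = 180 - 24 - 71
Third angle = 85 degrees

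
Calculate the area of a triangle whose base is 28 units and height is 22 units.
Area = (1/2) * base * height
Area = (1/2) * 28 * 22
Area = 308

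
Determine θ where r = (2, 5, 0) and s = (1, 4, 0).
r·s = 22, |r|² = 29, |s|² = 17
cos θ = 22/√493 ≈ 0.9908
θ ≈ 7.765°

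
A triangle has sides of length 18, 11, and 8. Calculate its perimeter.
Perimeter = sum of all sides
Perimeter = 18 + 11 + 8
Perimeter = 37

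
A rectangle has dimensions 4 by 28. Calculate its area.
Area = length * width
Area = 4 * 28
Area = 112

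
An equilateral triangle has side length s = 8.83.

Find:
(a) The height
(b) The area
(a) Height h = s·√3/2 = 8.83·√3/2 = 7.647
(b) Area = (√3/4)·s² = (√3/4)·8.83² = (√3/4)·77.9689 = 33.76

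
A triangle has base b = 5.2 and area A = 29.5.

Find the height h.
A = ½bh  →  h = 2A/b
h = 2·29.5/5.2 = 11.35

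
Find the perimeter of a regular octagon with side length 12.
Perimeter = number of sides * side length
Perimeter = 8 * 12
Perimeter = 96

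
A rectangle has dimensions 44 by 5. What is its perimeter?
Perimeter = 2 * (length + width)
Perimeter = 2 * (44 + 5)
Perimeter = 2 * 49
Perimeter = 98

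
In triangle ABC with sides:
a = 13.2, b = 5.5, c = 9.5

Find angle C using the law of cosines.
cos(C) = (a² + b² - c²)/(2ab)
cos(C) = (13.2² + 5.5² - 9.5²)/(2·13.2·5.5) = 114.24/145.2 = 0.786777
C = arccos(0.786777) = 38.11°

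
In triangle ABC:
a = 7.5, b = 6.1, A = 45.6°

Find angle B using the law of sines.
sin(B)/b = sin(A)/a
sin(B) = b·sin(A)/a = 6.1·sin(45.6°)/7.5 = 0.581104
B = arcsin(0.581104) = 35.53°  (b ≤ a, so B ≤ A and the acute solution is unique)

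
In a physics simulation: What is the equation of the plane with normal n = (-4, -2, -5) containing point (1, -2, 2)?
d = n·P = (-4)(1) + (-2)(-2) + (-5)(2) = -10
Plane: -4x - 2y - 5z = -10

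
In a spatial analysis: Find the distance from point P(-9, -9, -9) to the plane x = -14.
d = |1(-9) + 0(-9) + 0(-9) - (-14)| / √(1² + 0² + 0²) = 5/√1 = 5.0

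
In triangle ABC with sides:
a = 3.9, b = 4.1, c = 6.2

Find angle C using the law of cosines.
cos(C) = (a² + b² - c²)/(2ab)
cos(C) = (3.9² + 4.1² - 6.2²)/(2·3.9·4.1) = -6.42/31.98 = -0.200750
C = arccos(-0.200750) = 101.6°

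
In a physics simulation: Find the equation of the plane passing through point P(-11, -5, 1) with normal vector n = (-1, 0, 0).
d = n·P = (-1)(-11) + (0)(-5) + (0)(1) = 11
Plane: -x = 11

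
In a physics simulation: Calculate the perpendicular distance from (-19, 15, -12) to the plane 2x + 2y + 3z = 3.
d = |2(-19) + 2(15) + 3(-12) - (3)| / √(2² + 2² + 3²) = 47/√17 = 11.4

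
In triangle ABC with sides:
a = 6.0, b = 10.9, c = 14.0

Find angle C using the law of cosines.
cos(C) = (a² + b² - c²)/(2ab)
cos(C) = (6.0² + 10.9² - 14.0²)/(2·6.0·10.9) = -41.19/130.8 = -0.314908
C = arccos(-0.314908) = 108.4°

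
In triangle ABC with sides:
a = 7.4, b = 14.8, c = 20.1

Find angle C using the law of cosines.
cos(C) = (a² + b² - c²)/(2ab)
cos(C) = (7.4² + 14.8² - 20.1²)/(2·7.4·14.8) = -130.21/219.04 = -0.594458
C = arccos(-0.594458) = 126.5°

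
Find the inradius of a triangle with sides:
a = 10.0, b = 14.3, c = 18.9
s = (a+b+c)/2 = (10.0+14.3+18.9)/2 = 21.6
Area = √(s(s-a)(s-b)(s-c)) = √(21.6·11.6·7.3·2.7) = 70.2747
r = Area/s = 70.2747/21.6 = 3.253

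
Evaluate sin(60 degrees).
sin(60 degrees) = sqrt(3)/2
Decimal approximation: 0.866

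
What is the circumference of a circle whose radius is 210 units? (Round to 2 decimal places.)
Circumference = 2 * pi * r
Circumference = 2 * pi * 210
Circumference = 1319.47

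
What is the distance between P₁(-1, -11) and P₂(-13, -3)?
Using the distance formula: d = sqrt((x₂-x₁)² + (y₂-y₁)²)
dx = (-13) - (-1) = -12
dy = (-3) - (-11) = 8
d = sqrt((-12)² + 8²) = sqrt(144 + 64) = sqrt(208) = 14.42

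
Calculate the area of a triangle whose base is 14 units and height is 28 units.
Area = (1/2) * base * height
Area = (1/2) * 14 * 28
Area = 196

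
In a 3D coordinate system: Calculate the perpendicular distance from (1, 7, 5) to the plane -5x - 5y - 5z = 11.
d = |(-5)(1) + (-5)(7) + (-5)(5) - (11)| / √((-5)² + (-5)² + (-5)²) = 76/√75 = 8.776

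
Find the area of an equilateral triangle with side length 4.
Area = (sqrt(3)/4) * s²
Area = (sqrt(3)/4) * 4²
Area = (sqrt(3)/4) * 16
Area = 6.93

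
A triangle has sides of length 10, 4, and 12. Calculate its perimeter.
Perimeter = sum of all sides
Perimeter = 10 + 4 + 12
Perimeter = 26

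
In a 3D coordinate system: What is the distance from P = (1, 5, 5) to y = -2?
d = |0(1) + 1(5) + 0(5) - (-2)| / √(0² + 1² + 0²) = 7/√1 = 7.0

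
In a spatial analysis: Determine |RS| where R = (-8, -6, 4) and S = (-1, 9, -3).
d = √[(7)² + (15)² + (-7)²] = √323 = 17.97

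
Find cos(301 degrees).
cos(301 degrees) = 0.515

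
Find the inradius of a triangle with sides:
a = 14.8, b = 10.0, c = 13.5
s = (a+b+c)/2 = (14.8+10.0+13.5)/2 = 19.15
Area = √(s(s-a)(s-b)(s-c)) = √(19.15·4.35·9.15·5.65) = 65.6242
r = Area/s = 65.6242/19.15 = 3.427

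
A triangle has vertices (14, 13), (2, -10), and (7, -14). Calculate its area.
Using the coordinate formula: Area = (1/2)|x₁(y₂-y₃) + x₂(y₃-y₁) + x₃(y₁-y₂)|
Area = (1/2)|14((-10)-(-14)) + 2((-14)-13) + 7(13-(-10))|
Area = (1/2)|14*4 + 2*(-27) + 7*23|
Area = (1/2)|56 + (-54) + 161|
Area = (1/2)*163 = 81.50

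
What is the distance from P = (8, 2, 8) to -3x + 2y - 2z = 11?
d = |(-3)(8) + 2(2) + (-2)(8) - (11)| / √((-3)² + 2² + (-2)²) = 47/√17 = 11.4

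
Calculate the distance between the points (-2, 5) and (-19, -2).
Using the distance formula: d = sqrt((x₂-x₁)² + (y₂-y₁)²)
dx = (-19) - (-2) = -17
dy = (-2) - 5 = -7
d = sqrt((-17)² + (-7)²) = sqrt(289 + 49) = sqrt(338) = 18.38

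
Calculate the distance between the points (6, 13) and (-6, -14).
Using the distance formula: d = sqrt((x₂-x₁)² + (y₂-y₁)²)
dx = (-6) - 6 = -12
dy = (-14) - 13 = -27
d = sqrt((-12)² + (-27)²) = sqrt(144 + 729) = sqrt(873) = 29.55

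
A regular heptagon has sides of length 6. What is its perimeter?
Perimeter = number of sides * side length
Perimeter = 7 * 6
Perimeter = 42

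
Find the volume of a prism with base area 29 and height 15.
Volume = base area * height
Volume = 29 * 15
Volume = 435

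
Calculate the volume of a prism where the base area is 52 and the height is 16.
Volume = base area * height
Volume = 52 * 16
Volume = 832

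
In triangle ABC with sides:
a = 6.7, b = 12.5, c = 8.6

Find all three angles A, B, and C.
By the law of cosines:
cos(A) = (b² + c² - a²)/(2bc) = 0.861953  →  A = 30.46°
cos(B) = (a² + c² - b²)/(2ac) = -0.324540  →  B = 108.9°
cos(C) = (a² + b² - c²)/(2ab) = 0.759284  →  C = 40.6°
Check: A + B + C = 180.0° ✓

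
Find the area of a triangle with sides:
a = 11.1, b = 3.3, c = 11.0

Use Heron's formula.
s = (a+b+c)/2 = (11.1+3.3+11.0)/2 = 12.7
A = √(s(s-a)(s-b)(s-c)) = √(12.7·1.6·9.4·1.7)
A = √324.714 = 18.02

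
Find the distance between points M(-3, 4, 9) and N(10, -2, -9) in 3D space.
d = √[(13)² + (-6)² + (-18)²] = √529 = 23.0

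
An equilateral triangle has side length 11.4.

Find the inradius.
For an equilateral triangle, r = s/(2√3) where s is the side.
r = 11.4/(2√3) = 11.4/3.464102 = 3.291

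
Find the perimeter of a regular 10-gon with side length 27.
Perimeter = number of sides * side length
Perimeter = 10 * 27
Perimeter = 270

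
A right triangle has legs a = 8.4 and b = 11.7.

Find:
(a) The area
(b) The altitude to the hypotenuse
(a) Area = ½ab = ½·8.4·11.7 = 49.14
(b) Hypotenuse c = √(8.4² + 11.7²) = √207.45 = 14.4031
    Area = ½·c·h_c  →  h_c = 2·Area/c = 2·49.14/14.4031 = 6.824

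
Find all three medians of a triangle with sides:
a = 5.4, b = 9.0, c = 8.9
Using m_x = ½√(2y² + 2z² - x²):
m_a = ½√(2·9.0² + 2·8.9² - 5.4²) = ½√291.26 = 8.533
m_b = ½√(2·5.4² + 2·8.9² - 9.0²) = ½√135.74 = 5.825
m_c = ½√(2·5.4² + 2·9.0² - 8.9²) = ½√141.11 = 5.939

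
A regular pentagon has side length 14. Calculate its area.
For a regular 5-gon with side length s = 14:
Apothem a = s / (2*tan(pi/5)) = 14 / (2*tan(pi/5)) ≈ 9.6347
Perimeter P = 5 * 14 = 70
Area = (1/2) * P * a = (1/2) * 70 * 9.6347 = 337.21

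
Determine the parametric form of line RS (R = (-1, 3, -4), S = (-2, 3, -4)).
Direction vector d = S - R = (-1, 0, 0)
x = -1 - t, y = 3, z = -4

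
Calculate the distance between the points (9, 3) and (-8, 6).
Using the distance formula: d = sqrt((x₂-x₁)² + (y₂-y₁)²)
dx = (-8) - 9 = -17
dy = 6 - 3 = 3
d = sqrt((-17)² + 3²) = sqrt(289 + 9) = sqrt(298) = 17.26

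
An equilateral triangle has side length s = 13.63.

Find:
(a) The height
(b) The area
(a) Height h = s·√3/2 = 13.63·√3/2 = 11.8
(b) Area = (√3/4)·s² = (√3/4)·13.63² = (√3/4)·185.777 = 80.44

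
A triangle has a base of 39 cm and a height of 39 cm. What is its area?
Area = (1/2) * base * height
Area = (1/2) * 39 * 39
Area = 760.50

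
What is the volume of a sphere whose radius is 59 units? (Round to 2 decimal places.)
Volume = (4/3) * pi * r³
Volume = (4/3) * pi * 59³
Volume = (4/3) * pi * 205379
Volume = 860289.54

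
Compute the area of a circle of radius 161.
Area = pi * r²
Area = pi * 161²
Area = pi * 25921
Area = 81433.22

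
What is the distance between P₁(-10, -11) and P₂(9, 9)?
Using the distance formula: d = sqrt((x₂-x₁)² + (y₂-y₁)²)
dx = 9 - (-10) = 19
dy = 9 - (-11) = 20
d = sqrt(19² + 20²) = sqrt(361 + 400) = sqrt(761) = 27.59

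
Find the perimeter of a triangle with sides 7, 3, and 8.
Perimeter = sum of all sides
Perimeter = 7 + 3 + 8
Perimeter = 18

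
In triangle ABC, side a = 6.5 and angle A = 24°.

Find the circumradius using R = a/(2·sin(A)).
R = a/(2·sin(A)) = 6.5/(2·sin(24°))
R = 6.5/(2·0.406737) = 6.5/0.813473 = 7.99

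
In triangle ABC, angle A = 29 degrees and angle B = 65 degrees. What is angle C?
Sum of angles in a triangle = 180 degrees
Third angle = 180 - 29 - 65
Third angle = 86 degrees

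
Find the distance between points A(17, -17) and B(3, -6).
Using the distance formula: d = sqrt((x₂-x₁)² + (y₂-y₁)²)
dx = 3 - 17 = -14
dy = (-6) - (-17) = 11
d = sqrt((-14)² + 11²) = sqrt(196 + 121) = sqrt(317) = 17.80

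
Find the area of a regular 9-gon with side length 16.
For a regular 9-gon with side length s = 16:
Apothem a = s / (2*tan(pi/9)) = 16 / (2*tan(pi/9)) ≈ 21.9798
Perimeter P = 9 * 16 = 144
Area = (1/2) * P * a = (1/2) * 144 * 21.9798 = 1582.55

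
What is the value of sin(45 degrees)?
sin(45 degrees) = sqrt(2)/2
Decimal approximation: 0.7071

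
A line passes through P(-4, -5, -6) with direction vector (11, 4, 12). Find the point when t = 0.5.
P(0.5) = (-4 + 11(0.5), -5 + 4(0.5), -6 + 12(0.5)) = (1.5, -3, 0)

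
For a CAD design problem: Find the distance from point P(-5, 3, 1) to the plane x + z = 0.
d = |1(-5) + 0(3) + 1(1) - (0)| / √(1² + 0² + 1²) = 4/√2 = 2.828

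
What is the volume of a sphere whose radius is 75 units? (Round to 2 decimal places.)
Volume = (4/3) * pi * r³
Volume = (4/3) * pi * 75³
Volume = (4/3) * pi * 421875
Volume = 1767145.87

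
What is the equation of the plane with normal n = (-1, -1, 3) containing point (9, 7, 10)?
d = n·P = (-1)(9) + (-1)(7) + (3)(10) = 14
Plane: -x - y + 3z = 14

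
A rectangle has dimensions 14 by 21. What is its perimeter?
Perimeter = 2 * (length + width)
Perimeter = 2 * (14 + 21)
Perimeter = 2 * 35
Perimeter = 70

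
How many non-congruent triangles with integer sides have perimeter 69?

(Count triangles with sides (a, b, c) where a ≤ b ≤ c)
With a ≤ b ≤ c and a + b + c = 69, the triangle inequality a + b > c gives c < 69/2, so c ≤ 34.
Iterate a from 1 to ⌊p/3⌋ = 23; for each a, b ranges from a to ⌊(p−a)/2⌋ with c = p − a − b, keeping only c ≥ b.
Triples: (1, 34, 34), (2, 33, 34), (3, 32, 34), …
Count = 108 triangles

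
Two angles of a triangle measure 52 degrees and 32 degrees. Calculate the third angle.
Sum of angles in a triangle = 180 degrees
Third angle = 180 - 52 - 32
Third angle = 96 degrees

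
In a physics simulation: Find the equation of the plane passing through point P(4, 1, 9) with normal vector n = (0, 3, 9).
d = n·P = (0)(4) + (3)(1) + (9)(9) = 84
Plane: 3y + 9z = 84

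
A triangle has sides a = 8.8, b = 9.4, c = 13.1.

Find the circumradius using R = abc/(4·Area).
s = (a+b+c)/2 = 15.65
Area = √(s(s-a)(s-b)(s-c)) = √(15.65·6.85·6.25·2.55) = 41.3345
R = abc/(4·Area) = (8.8·9.4·13.1)/(4·41.3345) = 1083.632/165.338 = 6.554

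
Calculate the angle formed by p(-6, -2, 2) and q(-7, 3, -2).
p·q = 32, |p|² = 44, |q|² = 62
cos θ = 32/√2728 ≈ 0.6127
θ ≈ 52.22°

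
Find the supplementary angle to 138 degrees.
Supplementary angles sum to 180 degrees.
Other angle = 180 - 138
Other angle = 42 degrees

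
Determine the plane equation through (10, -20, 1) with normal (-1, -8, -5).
d = n·P = (-1)(10) + (-8)(-20) + (-5)(1) = 145
Plane: -x - 8y - 5z = 145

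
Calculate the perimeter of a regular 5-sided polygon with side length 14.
Perimeter = number of sides * side length
Perimeter = 5 * 14
Perimeter = 70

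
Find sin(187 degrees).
sin(187 degrees) = -0.1219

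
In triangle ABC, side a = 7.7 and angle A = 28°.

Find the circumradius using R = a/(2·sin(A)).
R = a/(2·sin(A)) = 7.7/(2·sin(28°))
R = 7.7/(2·0.469472) = 7.7/0.938943 = 8.201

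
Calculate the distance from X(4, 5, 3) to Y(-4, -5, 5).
d = √[(-8)² + (-10)² + (2)²] = √168 = 12.96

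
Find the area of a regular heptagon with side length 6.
For a regular 7-gon with side length s = 6:
Apothem a = s / (2*tan(pi/7)) = 6 / (2*tan(pi/7)) ≈ 6.2296
Perimeter P = 7 * 6 = 42
Area = (1/2) * P * a = (1/2) * 42 * 6.2296 = 130.82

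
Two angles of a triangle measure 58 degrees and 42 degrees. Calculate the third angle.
Sum of angles in a triangle = 180 degrees
Third angle = 180 - 58 - 42
Third angle = 80 degrees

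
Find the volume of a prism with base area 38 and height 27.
Volume = base area * height
Volume = 38 * 27
Volume = 1026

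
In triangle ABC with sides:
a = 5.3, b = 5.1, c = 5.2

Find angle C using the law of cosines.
cos(C) = (a² + b² - c²)/(2ab)
cos(C) = (5.3² + 5.1² - 5.2²)/(2·5.3·5.1) = 27.06/54.06 = 0.500555
C = arccos(0.500555) = 59.96°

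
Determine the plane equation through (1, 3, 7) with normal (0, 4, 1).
d = n·P = (0)(1) + (4)(3) + (1)(7) = 19
Plane: 4y + z = 19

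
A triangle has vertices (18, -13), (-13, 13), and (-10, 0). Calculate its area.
Using the coordinate formula: Area = (1/2)|x₁(y₂-y₃) + x₂(y₃-y₁) + x₃(y₁-y₂)|
Area = (1/2)|18(13-0) + (-13)(0-(-13)) + (-10)((-13)-13)|
Area = (1/2)|18*13 + (-13)*13 + (-10)*(-26)|
Area = (1/2)|234 + (-169) + 260|
Area = (1/2)*325 = 162.50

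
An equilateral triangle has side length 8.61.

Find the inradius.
For an equilateral triangle, r = s/(2√3) where s is the side.
r = 8.61/(2√3) = 8.61/3.464102 = 2.485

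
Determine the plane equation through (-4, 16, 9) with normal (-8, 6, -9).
d = n·P = (-8)(-4) + (6)(16) + (-9)(9) = 47
Plane: -8x + 6y - 9z = 47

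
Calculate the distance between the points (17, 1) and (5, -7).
Using the distance formula: d = sqrt((x₂-x₁)² + (y₂-y₁)²)
dx = 5 - 17 = -12
dy = (-7) - 1 = -8
d = sqrt((-12)² + (-8)²) = sqrt(144 + 64) = sqrt(208) = 14.42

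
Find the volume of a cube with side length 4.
Volume = s³
Volume = 4³
Volume = 64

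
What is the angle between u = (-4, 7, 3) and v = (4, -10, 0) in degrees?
u·v = -86, |u|² = 74, |v|² = 116
cos θ = -86/√8584 ≈ -0.9282
θ ≈ 158.2°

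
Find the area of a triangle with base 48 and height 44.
Area = (1/2) * base * height
Area = (1/2) * 48 * 44
Area = 1056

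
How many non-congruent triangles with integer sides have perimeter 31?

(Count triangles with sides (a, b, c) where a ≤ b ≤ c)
With a ≤ b ≤ c and a + b + c = 31, the triangle inequality a + b > c gives c < 31/2, so c ≤ 15.
Iterate a from 1 to ⌊p/3⌋ = 10; for each a, b ranges from a to ⌊(p−a)/2⌋ with c = p − a − b, keeping only c ≥ b.
Triples: (1, 15, 15), (2, 14, 15), (3, 13, 15), …
Count = 24 triangles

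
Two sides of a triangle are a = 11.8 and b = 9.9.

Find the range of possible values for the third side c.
By the triangle inequality: |a - b| < c < a + b
|11.8 - 9.9| < c < 11.8 + 9.9
1.9 < c < 21.7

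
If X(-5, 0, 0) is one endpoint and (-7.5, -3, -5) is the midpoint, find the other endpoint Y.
Y = (2×(-7.5) - (-5), 2×(-3) - 0, 2×(-5) - 0) = (-10, -6, -10)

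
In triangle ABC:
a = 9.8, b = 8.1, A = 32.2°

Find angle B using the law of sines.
sin(B)/b = sin(A)/a
sin(B) = b·sin(A)/a = 8.1·sin(32.2°)/9.8 = 0.440439
B = arcsin(0.440439) = 26.13°  (b ≤ a, so B ≤ A and the acute solution is unique)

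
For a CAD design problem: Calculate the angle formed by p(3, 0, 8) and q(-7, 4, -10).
p·q = -101, |p|² = 73, |q|² = 165
cos θ = -101/√12045 ≈ -0.9203
θ ≈ 157.0°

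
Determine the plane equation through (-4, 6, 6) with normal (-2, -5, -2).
d = n·P = (-2)(-4) + (-5)(6) + (-2)(6) = -34
Plane: -2x - 5y - 2z = -34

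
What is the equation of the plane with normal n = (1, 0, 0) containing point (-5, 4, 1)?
d = n·P = (1)(-5) + (0)(4) + (0)(1) = -5
Plane: x = -5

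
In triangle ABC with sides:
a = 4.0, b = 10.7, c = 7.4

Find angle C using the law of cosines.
cos(C) = (a² + b² - c²)/(2ab)
cos(C) = (4.0² + 10.7² - 7.4²)/(2·4.0·10.7) = 75.73/85.6 = 0.884696
C = arccos(0.884696) = 27.79°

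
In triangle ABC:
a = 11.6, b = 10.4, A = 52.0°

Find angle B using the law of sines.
sin(B)/b = sin(A)/a
sin(B) = b·sin(A)/a = 10.4·sin(52.0°)/11.6 = 0.706492
B = arcsin(0.706492) = 44.95°  (b ≤ a, so B ≤ A and the acute solution is unique)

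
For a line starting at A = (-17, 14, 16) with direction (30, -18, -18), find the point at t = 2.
P(2) = (-17 + 30(2), 14 + (-18)(2), 16 + (-18)(2)) = (43, -22, -20)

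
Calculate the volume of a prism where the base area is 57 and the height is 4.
Volume = base area * height
Volume = 57 * 4
Volume = 228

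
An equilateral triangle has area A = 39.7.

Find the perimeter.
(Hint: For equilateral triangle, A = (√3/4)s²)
A = (√3/4)s²  →  s² = 4A/√3 = 4·39.7/√3 = 91.6832
s = 9.57514
Perimeter = 3s = 28.73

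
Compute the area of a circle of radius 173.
Area = pi * r²
Area = pi * 173²
Area = pi * 29929
Area = 94024.73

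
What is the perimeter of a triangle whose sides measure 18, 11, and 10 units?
Perimeter = sum of all sides
Perimeter = 18 + 11 + 10
Perimeter = 39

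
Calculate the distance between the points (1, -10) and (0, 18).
Using the distance formula: d = sqrt((x₂-x₁)² + (y₂-y₁)²)
dx = 0 - 1 = -1
dy = 18 - (-10) = 28
d = sqrt((-1)² + 28²) = sqrt(1 + 784) = sqrt(785) = 28.02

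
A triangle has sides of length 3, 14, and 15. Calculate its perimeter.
Perimeter = sum of all sides
Perimeter = 3 + 14 + 15
Perimeter = 32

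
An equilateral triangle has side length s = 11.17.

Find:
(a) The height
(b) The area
(a) Height h = s·√3/2 = 11.17·√3/2 = 9.674
(b) Area = (√3/4)·s² = (√3/4)·11.17² = (√3/4)·124.769 = 54.03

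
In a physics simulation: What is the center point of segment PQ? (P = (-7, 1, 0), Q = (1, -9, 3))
Midpoint = ((-7+1)/2, (1-9)/2, (0+3)/2) = (-3, -4, 1.5)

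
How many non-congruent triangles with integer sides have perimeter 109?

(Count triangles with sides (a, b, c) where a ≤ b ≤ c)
With a ≤ b ≤ c and a + b + c = 109, the triangle inequality a + b > c gives c < 109/2, so c ≤ 54.
Iterate a from 1 to ⌊p/3⌋ = 36; for each a, b ranges from a to ⌊(p−a)/2⌋ with c = p − a − b, keeping only c ≥ b.
Triples: (1, 54, 54), (2, 53, 54), (3, 52, 54), …
Count = 261 triangles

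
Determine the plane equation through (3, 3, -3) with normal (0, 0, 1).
d = n·P = (0)(3) + (0)(3) + (1)(-3) = -3
Plane: z = -3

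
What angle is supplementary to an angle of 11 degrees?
Supplementary angles sum to 180 degrees.
Other angle = 180 - 11
Other angle = 169 degrees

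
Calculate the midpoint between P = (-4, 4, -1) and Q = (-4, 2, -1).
Midpoint = ((-4-4)/2, (4+2)/2, (-1-1)/2) = (-4, 3, -1)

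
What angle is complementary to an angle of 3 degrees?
Complementary angles sum to 90 degrees.
Other angle = 90 - 3
Other angle = 87 degrees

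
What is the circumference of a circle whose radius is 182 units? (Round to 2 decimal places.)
Circumference = 2 * pi * r
Circumference = 2 * pi * 182
Circumference = 1143.54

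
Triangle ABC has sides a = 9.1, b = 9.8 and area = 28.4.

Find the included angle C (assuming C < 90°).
Area = ½ab·sin(C)  →  sin(C) = 2·Area/(ab)
sin(C) = 2·28.4/(9.1·9.8) = 0.636914
C = arcsin(0.636914) = 39.56°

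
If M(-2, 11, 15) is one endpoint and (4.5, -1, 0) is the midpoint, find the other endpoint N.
N = (2×4.5 - (-2), 2×(-1) - 11, 2×0 - 15) = (11, -13, -15)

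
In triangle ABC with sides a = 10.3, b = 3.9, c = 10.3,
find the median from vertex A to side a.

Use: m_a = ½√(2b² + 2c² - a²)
m_a = ½√(2·3.9² + 2·10.3² - 10.3²)
m_a = ½√(30.42 + 212.18 - 106.09) = ½√136.51 = 5.842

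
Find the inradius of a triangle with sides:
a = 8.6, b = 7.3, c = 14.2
s = (a+b+c)/2 = (8.6+7.3+14.2)/2 = 15.05
Area = √(s(s-a)(s-b)(s-c)) = √(15.05·6.45·7.75·0.85) = 25.2876
r = Area/s = 25.2876/15.05 = 1.68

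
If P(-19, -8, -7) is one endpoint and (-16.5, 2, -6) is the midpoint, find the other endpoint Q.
Q = (2×(-16.5) - (-19), 2×2 - (-8), 2×(-6) - (-7)) = (-14, 12, -5)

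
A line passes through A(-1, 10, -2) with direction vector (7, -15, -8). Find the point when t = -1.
P(-1) = (-1 + 7(-1), 10 + (-15)(-1), -2 + (-8)(-1)) = (-8, 25, 6)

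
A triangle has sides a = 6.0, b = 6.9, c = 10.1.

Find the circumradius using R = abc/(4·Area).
s = (a+b+c)/2 = 11.5
Area = √(s(s-a)(s-b)(s-c)) = √(11.5·5.5·4.6·1.4) = 20.1824
R = abc/(4·Area) = (6.0·6.9·10.1)/(4·20.1824) = 418.14/80.7296 = 5.18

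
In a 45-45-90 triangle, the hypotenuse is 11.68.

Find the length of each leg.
In a 45-45-90 triangle, hypotenuse = leg·√2  →  leg = hypotenuse/√2
leg = 11.68/√2 = 8.259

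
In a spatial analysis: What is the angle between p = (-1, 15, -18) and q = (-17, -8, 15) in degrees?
p·q = -373, |p|² = 550, |q|² = 578
cos θ = -373/√317900 ≈ -0.6616
θ ≈ 131.4°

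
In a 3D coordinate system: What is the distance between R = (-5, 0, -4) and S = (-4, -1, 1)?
d = √[(1)² + (-1)² + (5)²] = √27 = 5.196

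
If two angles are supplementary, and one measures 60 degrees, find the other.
Supplementary angles sum to 180 degrees.
Other angle = 180 - 60
Other angle = 120 degrees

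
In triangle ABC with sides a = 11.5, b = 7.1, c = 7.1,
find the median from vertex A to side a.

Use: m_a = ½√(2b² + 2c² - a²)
m_a = ½√(2·7.1² + 2·7.1² - 11.5²)
m_a = ½√(100.82 + 100.82 - 132.25) = ½√69.39 = 4.165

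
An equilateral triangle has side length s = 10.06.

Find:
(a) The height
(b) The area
(a) Height h = s·√3/2 = 10.06·√3/2 = 8.712
(b) Area = (√3/4)·s² = (√3/4)·10.06² = (√3/4)·101.204 = 43.82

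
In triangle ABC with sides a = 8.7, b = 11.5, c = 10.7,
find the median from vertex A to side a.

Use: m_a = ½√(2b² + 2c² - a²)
m_a = ½√(2·11.5² + 2·10.7² - 8.7²)
m_a = ½√(264.5 + 228.98 - 75.69) = ½√417.79 = 10.22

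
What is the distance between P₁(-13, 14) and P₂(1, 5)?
Using the distance formula: d = sqrt((x₂-x₁)² + (y₂-y₁)²)
dx = 1 - (-13) = 14
dy = 5 - 14 = -9
d = sqrt(14² + (-9)²) = sqrt(196 + 81) = sqrt(277) = 16.64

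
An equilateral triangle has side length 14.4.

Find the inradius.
For an equilateral triangle, r = s/(2√3) where s is the side.
r = 14.4/(2√3) = 14.4/3.464102 = 4.157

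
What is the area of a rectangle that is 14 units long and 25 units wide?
Area = length * width
Area = 14 * 25
Area = 350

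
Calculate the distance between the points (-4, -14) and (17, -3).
Using the distance formula: d = sqrt((x₂-x₁)² + (y₂-y₁)²)
dx = 17 - (-4) = 21
dy = (-3) - (-14) = 11
d = sqrt(21² + 11²) = sqrt(441 + 121) = sqrt(562) = 23.71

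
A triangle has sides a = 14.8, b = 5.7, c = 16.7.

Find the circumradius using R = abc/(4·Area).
s = (a+b+c)/2 = 18.6
Area = √(s(s-a)(s-b)(s-c)) = √(18.6·3.8·12.9·1.9) = 41.6217
R = abc/(4·Area) = (14.8·5.7·16.7)/(4·41.6217) = 1408.812/166.4868 = 8.462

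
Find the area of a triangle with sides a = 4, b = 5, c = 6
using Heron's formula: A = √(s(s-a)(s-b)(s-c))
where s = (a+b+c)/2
s = (4+5+6)/2 = 7.5
A = √(7.5·3.5·2.5·1.5) = √98.4375 = 9.922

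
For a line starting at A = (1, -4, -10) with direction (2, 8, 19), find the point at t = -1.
P(-1) = (1 + 2(-1), -4 + 8(-1), -10 + 19(-1)) = (-1, -12, -29)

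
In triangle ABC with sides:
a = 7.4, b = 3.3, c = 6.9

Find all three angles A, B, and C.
By the law of cosines:
cos(A) = (b² + c² - a²)/(2bc) = 0.082126  →  A = 85.29°
cos(B) = (a² + c² - b²)/(2ac) = 0.895809  →  B = 26.39°
cos(C) = (a² + b² - c²)/(2ab) = 0.369369  →  C = 68.32°
Check: A + B + C = 180.0° ✓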